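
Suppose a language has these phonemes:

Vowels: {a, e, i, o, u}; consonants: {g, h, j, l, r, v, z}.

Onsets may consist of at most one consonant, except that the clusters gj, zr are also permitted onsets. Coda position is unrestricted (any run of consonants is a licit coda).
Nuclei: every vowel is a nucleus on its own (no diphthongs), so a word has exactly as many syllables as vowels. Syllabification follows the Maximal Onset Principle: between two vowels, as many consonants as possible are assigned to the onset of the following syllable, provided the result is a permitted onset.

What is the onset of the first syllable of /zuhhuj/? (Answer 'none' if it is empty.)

z

The vowels are u, u — 2 nuclei, so 2 syllables.
V1 /u/ – V2 /u/: /hh/ splits as /h/ + /h/ (/h/ is the longest suffix that is a licit onset).
Putting it together: zuh.huj.
Syllable 1 is /zuh/: onset /z/, nucleus /u/, coda /h/.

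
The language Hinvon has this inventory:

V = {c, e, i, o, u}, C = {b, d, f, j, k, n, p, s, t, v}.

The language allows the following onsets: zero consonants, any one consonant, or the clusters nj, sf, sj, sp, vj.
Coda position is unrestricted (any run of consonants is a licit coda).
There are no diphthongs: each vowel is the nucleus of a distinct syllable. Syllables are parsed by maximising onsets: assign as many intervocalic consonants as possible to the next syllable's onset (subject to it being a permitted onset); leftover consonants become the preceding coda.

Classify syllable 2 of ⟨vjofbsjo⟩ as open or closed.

Vowels present: o, o; each is a nucleus, giving 2 syllables.
Between /o/ (V1) and /o/ (V2): /fbsj/; trying suffixes from longest down, /sj/ is the first permitted one, so coda /fb/ | onset /sj/.
Putting it together: vjofb.sjo.
Syllable 2 is /sjo/; it ends in its nucleus with no coda, so it is open.

open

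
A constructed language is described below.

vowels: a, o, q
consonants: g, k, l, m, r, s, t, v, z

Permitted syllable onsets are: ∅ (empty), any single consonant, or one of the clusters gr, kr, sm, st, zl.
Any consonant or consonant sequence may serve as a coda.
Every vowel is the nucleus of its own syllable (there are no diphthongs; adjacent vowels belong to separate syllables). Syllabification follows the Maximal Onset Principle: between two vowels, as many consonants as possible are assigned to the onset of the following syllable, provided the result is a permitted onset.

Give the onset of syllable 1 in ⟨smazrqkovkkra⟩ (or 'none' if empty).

The vowels are a, q, o, a — 4 nuclei, so 4 syllables.
V1 /a/ – V2 /q/: /zr/; trying suffixes from longest down, /r/ is the first permitted one, so coda /z/ | onset /r/.
V2 /q/ – V3 /o/: /k/ → onset of the next syllable (single consonants are always licit onsets).
V3 /o/ – V4 /a/: /vkkr/ splits as /vk/ + /kr/ (/kr/ is the longest suffix that is a licit onset).
Result: smaz.rq.kovk.kra.
Syllable 1 is /smaz/: onset /sm/, nucleus /a/, coda /z/.

sm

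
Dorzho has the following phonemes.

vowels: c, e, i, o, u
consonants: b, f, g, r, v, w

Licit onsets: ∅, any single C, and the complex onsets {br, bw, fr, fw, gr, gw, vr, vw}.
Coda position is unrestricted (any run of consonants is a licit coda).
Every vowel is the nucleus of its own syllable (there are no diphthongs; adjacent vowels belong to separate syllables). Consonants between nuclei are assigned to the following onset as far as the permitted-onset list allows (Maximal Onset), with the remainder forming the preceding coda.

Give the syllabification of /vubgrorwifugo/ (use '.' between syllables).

The vowels are u, o, i, u, o — 5 nuclei, so 5 syllables.
Between /u/ (V1) and /o/ (V2): /bgr/ — longest licit onset from the right is /gr/, leaving /b/ as coda.
Between /o/ (V2) and /i/ (V3): cluster /rw/ — the longest permitted-onset suffix is /w/; onset = /w/, preceding coda = /r/.
Between /i/ (V3) and /u/ (V4): just /f/ — single C goes to the following onset.
Between /u/ (V4) and /o/ (V5): just /g/ — single C goes to the following onset.

vub.gror.wi.fu.go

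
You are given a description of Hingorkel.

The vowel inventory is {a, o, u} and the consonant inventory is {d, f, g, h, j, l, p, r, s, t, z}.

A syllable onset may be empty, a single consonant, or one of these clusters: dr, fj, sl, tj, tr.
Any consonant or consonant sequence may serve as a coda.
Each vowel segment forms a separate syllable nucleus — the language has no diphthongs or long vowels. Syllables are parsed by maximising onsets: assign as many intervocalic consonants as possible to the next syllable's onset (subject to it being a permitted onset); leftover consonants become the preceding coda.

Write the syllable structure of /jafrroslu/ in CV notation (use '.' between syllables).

Nuclei (vowels): a, o, u → 3 syllables.
V1 /a/ – V2 /o/: /frr/ — longest licit onset from the right is /r/, leaving /fr/ as coda.
V2 /o/ – V3 /u/: /sl/ is a licit onset in full, so it all attaches to the next syllable.
Syllabification: jafr.ro.slu.
Mapping each syllable to C/V: /jafr/ → CVCC, /ro/ → CV, /slu/ → CCV.

CVCC.CV.CCV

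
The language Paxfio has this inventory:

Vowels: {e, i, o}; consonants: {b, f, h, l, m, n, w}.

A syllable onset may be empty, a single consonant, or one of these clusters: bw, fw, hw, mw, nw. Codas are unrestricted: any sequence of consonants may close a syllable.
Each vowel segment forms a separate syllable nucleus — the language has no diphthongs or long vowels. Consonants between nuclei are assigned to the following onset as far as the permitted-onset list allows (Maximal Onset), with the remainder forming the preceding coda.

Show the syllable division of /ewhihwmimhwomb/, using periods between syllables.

Vowels present: e, i, i, o; each is a nucleus, giving 4 syllables.
σ1/σ2 boundary: /wh/ — longest licit onset from the right is /h/, leaving /w/ as coda.
σ2/σ3 boundary: /hwm/ splits as /hw/ + /m/ (/m/ is the longest suffix that is a licit onset).
σ3/σ4 boundary: /mhw/; trying suffixes from longest down, /hw/ is the first permitted one, so coda /m/ | onset /hw/.

ew.hihw.mim.hwomb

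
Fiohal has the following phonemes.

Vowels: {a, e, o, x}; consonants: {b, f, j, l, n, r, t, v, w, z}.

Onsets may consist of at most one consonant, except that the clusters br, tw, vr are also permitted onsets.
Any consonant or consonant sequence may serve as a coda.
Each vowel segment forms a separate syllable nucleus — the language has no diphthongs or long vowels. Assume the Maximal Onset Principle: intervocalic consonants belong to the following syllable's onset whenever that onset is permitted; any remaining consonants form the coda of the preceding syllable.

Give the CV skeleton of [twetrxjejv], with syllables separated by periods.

Nuclei (vowels): e, x, e → 3 syllables.
σ1/σ2 boundary: /tr/ splits as /t/ + /r/ (/r/ is the longest suffix that is a licit onset).
σ2/σ3 boundary: just /j/ — single C goes to the following onset.
Putting it together: twet.rx.jejv.
Mapping each syllable to C/V: /twet/ → CCVC, /rx/ → CV, /jejv/ → CVCC.

CCVC.CV.CVCC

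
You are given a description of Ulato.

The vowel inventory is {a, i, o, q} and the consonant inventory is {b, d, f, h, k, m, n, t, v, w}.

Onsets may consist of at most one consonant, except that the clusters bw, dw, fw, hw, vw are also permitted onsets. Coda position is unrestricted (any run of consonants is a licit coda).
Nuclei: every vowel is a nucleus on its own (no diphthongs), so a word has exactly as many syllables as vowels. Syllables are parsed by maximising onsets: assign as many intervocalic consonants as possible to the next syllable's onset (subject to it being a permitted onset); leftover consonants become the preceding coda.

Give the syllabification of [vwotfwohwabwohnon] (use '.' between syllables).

vwot.fwo.hwa.bwoh.non

Vowels present: o, o, a, o, o; each is a nucleus, giving 5 syllables.
V1 /o/ – V2 /o/: /tfw/ — longest licit onset from the right is /fw/, leaving /t/ as coda.
V2 /o/ – V3 /a/: cluster /hw/ — /hw/ is itself a permitted onset, so the whole cluster goes right; preceding coda = ∅.
V3 /a/ – V4 /o/: /bw/ — entire cluster is a permitted onset → onset /bw/, coda ∅.
V4 /o/ – V5 /o/: /hn/ splits as /h/ + /n/ (/n/ is the longest suffix that is a licit onset).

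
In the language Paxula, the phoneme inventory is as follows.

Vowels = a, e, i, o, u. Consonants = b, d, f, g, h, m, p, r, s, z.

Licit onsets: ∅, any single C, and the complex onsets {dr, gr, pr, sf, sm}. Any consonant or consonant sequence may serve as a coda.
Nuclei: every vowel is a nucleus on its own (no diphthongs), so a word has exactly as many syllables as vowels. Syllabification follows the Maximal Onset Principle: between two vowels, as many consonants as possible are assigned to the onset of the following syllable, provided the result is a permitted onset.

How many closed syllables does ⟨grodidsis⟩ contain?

The vowels are o, i, i — 3 nuclei, so 3 syllables.
/o…i/ gap (V1→V2): /d/ → onset of the next syllable (single consonants are always licit onsets).
/i…i/ gap (V2→V3): /ds/ splits as /d/ + /s/ (/s/ is the longest suffix that is a licit onset).
So the parse is gro.did.sis.
Classifying each syllable: /gro/ (open), /did/ (closed), /sis/ (closed).
Closed syllables: 2.

2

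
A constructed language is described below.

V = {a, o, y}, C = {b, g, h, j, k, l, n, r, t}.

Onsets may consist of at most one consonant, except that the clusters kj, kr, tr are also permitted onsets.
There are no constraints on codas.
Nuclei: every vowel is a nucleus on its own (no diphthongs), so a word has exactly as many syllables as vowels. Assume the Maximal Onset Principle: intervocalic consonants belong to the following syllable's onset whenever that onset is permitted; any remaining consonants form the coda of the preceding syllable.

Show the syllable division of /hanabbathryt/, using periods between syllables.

ha.nab.bath.ryt

Vowels present: a, a, a, y; each is a nucleus, giving 4 syllables.
V1 /a/ – V2 /a/: /n/ is a single consonant, so it becomes the next onset.
V2 /a/ – V3 /a/: cluster /bb/ — the longest permitted-onset suffix is /b/; onset = /b/, preceding coda = /b/.
V3 /a/ – V4 /y/: /thr/; trying suffixes from longest down, /r/ is the first permitted one, so coda /th/ | onset /r/.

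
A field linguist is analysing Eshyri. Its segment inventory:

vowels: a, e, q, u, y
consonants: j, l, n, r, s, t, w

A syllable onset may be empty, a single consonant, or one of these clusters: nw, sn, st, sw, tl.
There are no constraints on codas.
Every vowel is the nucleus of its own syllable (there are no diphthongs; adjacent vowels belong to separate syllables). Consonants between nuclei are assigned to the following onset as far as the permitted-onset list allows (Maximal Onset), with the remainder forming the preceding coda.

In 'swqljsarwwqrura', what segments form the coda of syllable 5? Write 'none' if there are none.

none

Vowels present: q, a, q, u, a; each is a nucleus, giving 5 syllables.
σ1/σ2 boundary: cluster /ljs/ — the longest permitted-onset suffix is /s/; onset = /s/, preceding coda = /lj/.
σ2/σ3 boundary: /rww/; trying suffixes from longest down, /w/ is the first permitted one, so coda /rw/ | onset /w/.
σ3/σ4 boundary: /r/ is a single consonant, so it becomes the next onset.
σ4/σ5 boundary: /r/ → onset of the next syllable (single consonants are always licit onsets).
Syllabification: swqlj.sarw.wq.ru.ra.
Syllable 5 is /ra/: onset /r/, nucleus /a/, coda ∅.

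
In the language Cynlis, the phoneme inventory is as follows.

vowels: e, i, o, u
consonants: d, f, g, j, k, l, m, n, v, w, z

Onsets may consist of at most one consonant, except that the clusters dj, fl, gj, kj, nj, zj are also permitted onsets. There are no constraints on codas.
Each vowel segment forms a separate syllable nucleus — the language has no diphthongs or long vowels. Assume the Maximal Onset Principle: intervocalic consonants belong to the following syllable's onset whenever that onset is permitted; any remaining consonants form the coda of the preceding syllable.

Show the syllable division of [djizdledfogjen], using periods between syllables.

The vowels are i, e, o, e — 4 nuclei, so 4 syllables.
σ1/σ2 boundary: /zdl/ splits as /zd/ + /l/ (/l/ is the longest suffix that is a licit onset).
σ2/σ3 boundary: /df/ — longest licit onset from the right is /f/, leaving /d/ as coda.
σ3/σ4 boundary: /gj/ is a licit onset in full, so it all attaches to the next syllable.

djizd.led.fo.gjen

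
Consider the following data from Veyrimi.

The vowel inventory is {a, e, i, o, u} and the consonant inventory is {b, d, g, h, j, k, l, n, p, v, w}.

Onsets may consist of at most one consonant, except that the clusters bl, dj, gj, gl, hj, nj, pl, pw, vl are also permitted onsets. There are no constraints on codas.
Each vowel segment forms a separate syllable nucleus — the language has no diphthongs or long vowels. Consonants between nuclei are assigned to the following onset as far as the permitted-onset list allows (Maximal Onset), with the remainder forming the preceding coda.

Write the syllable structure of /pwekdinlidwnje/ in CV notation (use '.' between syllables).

CCVC.CVC.CVCC.CCV

The vowels are e, i, i, e — 4 nuclei, so 4 syllables.
σ1/σ2 boundary: /kd/; trying suffixes from longest down, /d/ is the first permitted one, so coda /k/ | onset /d/.
σ2/σ3 boundary: /nl/ — longest licit onset from the right is /l/, leaving /n/ as coda.
σ3/σ4 boundary: /dwnj/; trying suffixes from longest down, /nj/ is the first permitted one, so coda /dw/ | onset /nj/.
Syllabification: pwek.din.lidw.nje.
Mapping each syllable to C/V: /pwek/ → CCVC, /din/ → CVC, /lidw/ → CVCC, /nje/ → CCV.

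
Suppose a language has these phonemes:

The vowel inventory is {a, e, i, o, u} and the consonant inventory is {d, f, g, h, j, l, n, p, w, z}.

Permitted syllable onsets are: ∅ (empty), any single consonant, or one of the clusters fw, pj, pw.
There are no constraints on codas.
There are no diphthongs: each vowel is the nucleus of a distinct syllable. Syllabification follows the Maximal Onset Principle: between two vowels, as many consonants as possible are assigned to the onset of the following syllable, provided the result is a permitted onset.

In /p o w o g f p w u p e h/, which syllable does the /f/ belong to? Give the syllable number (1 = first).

Vowels present: o, o, u, e; each is a nucleus, giving 4 syllables.
V1 /o/ – V2 /o/: /w/ is a single consonant, so it becomes the next onset.
V2 /o/ – V3 /u/: cluster /gfpw/ — the longest permitted-onset suffix is /pw/; onset = /pw/, preceding coda = /gf/.
V3 /u/ – V4 /e/: /p/ is a single consonant, so it becomes the next onset.
Result: po.wogf.pwu.peh.
The /f/ is in the coda of syllable 2 (/wogf/).

2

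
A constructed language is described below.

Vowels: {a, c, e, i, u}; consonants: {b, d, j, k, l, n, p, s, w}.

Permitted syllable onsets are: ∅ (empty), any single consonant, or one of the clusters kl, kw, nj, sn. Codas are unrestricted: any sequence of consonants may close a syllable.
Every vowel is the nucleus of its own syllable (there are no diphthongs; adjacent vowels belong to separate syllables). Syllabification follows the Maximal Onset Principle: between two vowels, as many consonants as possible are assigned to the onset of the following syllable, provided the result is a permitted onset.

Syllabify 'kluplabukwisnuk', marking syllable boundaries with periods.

klup.la.bu.kwi.snuk

Vowels present: u, a, u, i, u; each is a nucleus, giving 5 syllables.
σ1/σ2 boundary: /pl/ — longest licit onset from the right is /l/, leaving /p/ as coda.
σ2/σ3 boundary: /b/ → onset of the next syllable (single consonants are always licit onsets).
σ3/σ4 boundary: /kw/ — entire cluster is a permitted onset → onset /kw/, coda ∅.
σ4/σ5 boundary: cluster /sn/ — /sn/ is itself a permitted onset, so the whole cluster goes right; preceding coda = ∅.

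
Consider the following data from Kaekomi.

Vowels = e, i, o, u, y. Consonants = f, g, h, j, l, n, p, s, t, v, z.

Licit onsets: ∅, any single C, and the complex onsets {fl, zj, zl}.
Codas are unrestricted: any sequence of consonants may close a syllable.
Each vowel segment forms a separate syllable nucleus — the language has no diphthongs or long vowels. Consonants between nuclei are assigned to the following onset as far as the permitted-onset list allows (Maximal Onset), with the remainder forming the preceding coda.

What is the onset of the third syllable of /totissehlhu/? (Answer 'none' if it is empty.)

Nuclei (vowels): o, i, e, u → 4 syllables.
/o…i/ gap (V1→V2): /t/ is a single consonant, so it becomes the next onset.
/i…e/ gap (V2→V3): /ss/ splits as /s/ + /s/ (/s/ is the longest suffix that is a licit onset).
/e…u/ gap (V3→V4): cluster /hlh/ — the longest permitted-onset suffix is /h/; onset = /h/, preceding coda = /hl/.
Result: to.tis.sehl.hu.
Syllable 3 is /sehl/: onset /s/, nucleus /e/, coda /hl/.

s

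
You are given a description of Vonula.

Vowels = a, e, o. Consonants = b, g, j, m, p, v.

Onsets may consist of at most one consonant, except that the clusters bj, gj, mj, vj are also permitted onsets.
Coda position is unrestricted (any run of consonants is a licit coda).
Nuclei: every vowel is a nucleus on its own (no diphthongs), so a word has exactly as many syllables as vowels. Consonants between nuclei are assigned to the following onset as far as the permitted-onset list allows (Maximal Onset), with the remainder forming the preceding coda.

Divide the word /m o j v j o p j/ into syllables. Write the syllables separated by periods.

moj.vjopj

Vowels present: o, o; each is a nucleus, giving 2 syllables.
σ1/σ2 boundary: /jvj/ — longest licit onset from the right is /vj/, leaving /j/ as coda.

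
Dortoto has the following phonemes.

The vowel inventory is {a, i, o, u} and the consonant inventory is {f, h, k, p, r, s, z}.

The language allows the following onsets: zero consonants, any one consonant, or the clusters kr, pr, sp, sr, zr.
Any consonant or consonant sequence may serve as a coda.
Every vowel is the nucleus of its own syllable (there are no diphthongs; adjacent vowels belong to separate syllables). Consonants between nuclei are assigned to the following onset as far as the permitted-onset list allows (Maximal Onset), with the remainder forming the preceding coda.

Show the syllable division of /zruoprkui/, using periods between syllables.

zru.opr.ku.i

Vowels present: u, o, u, i; each is a nucleus, giving 4 syllables.
/u…o/ gap (V1→V2): hiatus — the boundary sits between the two vowels.
/o…u/ gap (V2→V3): cluster /prk/ — the longest permitted-onset suffix is /k/; onset = /k/, preceding coda = /pr/.
/u…i/ gap (V3→V4): nothing intervenes; syllable break is V.V.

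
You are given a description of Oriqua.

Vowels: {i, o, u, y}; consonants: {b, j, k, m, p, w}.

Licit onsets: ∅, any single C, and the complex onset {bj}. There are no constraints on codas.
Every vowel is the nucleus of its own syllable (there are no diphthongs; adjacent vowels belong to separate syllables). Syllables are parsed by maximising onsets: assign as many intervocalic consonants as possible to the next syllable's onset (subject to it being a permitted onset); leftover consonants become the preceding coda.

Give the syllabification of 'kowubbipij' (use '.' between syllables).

Vowels present: o, u, i, i; each is a nucleus, giving 4 syllables.
σ1/σ2 boundary: /w/ → onset of the next syllable (single consonants are always licit onsets).
σ2/σ3 boundary: /bb/ splits as /b/ + /b/ (/b/ is the longest suffix that is a licit onset).
σ3/σ4 boundary: just /p/ — single C goes to the following onset.

ko.wub.bi.pij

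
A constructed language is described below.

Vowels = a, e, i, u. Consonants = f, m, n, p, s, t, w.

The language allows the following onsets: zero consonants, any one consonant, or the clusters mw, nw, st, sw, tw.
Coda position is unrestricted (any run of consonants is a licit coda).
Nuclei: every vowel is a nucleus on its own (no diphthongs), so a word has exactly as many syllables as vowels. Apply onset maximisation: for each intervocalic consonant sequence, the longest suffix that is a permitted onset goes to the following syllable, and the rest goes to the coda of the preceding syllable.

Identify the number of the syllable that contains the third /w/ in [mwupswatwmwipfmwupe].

2

Nuclei (vowels): u, a, i, u, e → 5 syllables.
/u…a/ gap (V1→V2): /psw/ — longest licit onset from the right is /sw/, leaving /p/ as coda.
/a…i/ gap (V2→V3): /twmw/; trying suffixes from longest down, /mw/ is the first permitted one, so coda /tw/ | onset /mw/.
/i…u/ gap (V3→V4): /pfmw/ — longest licit onset from the right is /mw/, leaving /pf/ as coda.
/u…e/ gap (V4→V5): /p/ is a single consonant, so it becomes the next onset.
Putting it together: mwup.swatw.mwipf.mwu.pe.
The third /w/ is in the coda of syllable 2 (/swatw/).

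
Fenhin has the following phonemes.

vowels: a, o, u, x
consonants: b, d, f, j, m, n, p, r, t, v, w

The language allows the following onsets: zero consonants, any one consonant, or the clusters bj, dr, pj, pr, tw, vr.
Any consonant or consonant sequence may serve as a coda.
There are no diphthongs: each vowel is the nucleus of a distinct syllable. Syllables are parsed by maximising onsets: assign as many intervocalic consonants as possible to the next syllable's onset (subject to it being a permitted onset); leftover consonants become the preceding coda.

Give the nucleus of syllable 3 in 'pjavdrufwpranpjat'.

a

Vowels present: a, u, a, a; each is a nucleus, giving 4 syllables.
The third nucleus (vowel 3 from the left) is /a/.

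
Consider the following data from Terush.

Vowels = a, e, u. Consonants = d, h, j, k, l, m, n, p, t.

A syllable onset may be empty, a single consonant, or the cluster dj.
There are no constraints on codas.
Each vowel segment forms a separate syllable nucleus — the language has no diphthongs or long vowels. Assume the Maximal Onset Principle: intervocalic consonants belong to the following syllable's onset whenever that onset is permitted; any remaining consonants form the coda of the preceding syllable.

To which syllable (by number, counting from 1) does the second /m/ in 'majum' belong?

2

Vowels present: a, u; each is a nucleus, giving 2 syllables.
V1 /a/ – V2 /u/: /j/ is a single consonant, so it becomes the next onset.
So the parse is ma.jum.
The second /m/ is in the coda of syllable 2 (/jum/).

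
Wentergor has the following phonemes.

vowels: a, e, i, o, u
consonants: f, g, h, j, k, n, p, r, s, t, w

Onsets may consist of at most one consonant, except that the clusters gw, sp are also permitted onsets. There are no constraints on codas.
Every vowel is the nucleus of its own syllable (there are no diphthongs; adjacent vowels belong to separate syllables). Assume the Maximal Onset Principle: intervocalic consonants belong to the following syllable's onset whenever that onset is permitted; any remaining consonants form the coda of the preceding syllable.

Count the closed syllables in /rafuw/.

Vowels present: a, u; each is a nucleus, giving 2 syllables.
/a…u/ gap (V1→V2): /f/ is a single consonant, so it becomes the next onset.
Result: ra.fuw.
Classifying each syllable: /ra/ (open), /fuw/ (closed).
Closed syllables: 1.

1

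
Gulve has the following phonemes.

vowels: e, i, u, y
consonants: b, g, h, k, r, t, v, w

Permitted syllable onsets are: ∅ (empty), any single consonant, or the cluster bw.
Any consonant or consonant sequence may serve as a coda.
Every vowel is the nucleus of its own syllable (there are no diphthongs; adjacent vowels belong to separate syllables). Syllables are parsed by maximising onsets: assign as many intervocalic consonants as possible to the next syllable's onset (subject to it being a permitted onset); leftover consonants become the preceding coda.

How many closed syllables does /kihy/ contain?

The vowels are i, y — 2 nuclei, so 2 syllables.
/i…y/ gap (V1→V2): just /h/ — single C goes to the following onset.
Result: ki.hy.
Classifying each syllable: /ki/ (open), /hy/ (open).
Closed syllables: 0.

0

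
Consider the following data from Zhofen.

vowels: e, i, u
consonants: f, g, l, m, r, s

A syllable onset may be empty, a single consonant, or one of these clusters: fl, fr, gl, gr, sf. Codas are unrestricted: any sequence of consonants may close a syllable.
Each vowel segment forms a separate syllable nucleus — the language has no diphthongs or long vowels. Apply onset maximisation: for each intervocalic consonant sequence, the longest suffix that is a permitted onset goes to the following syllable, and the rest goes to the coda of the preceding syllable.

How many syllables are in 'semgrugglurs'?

Nuclei (vowels): e, u, u → 3 syllables.

3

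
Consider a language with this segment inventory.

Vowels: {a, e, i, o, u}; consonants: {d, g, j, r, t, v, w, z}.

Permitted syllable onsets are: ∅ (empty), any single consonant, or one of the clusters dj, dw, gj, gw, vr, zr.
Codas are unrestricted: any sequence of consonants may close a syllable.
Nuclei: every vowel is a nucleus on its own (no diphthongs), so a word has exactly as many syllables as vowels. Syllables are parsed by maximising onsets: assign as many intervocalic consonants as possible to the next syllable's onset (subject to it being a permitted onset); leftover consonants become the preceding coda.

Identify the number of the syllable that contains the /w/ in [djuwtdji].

The vowels are u, i — 2 nuclei, so 2 syllables.
V1 /u/ – V2 /i/: /wtdj/ — longest licit onset from the right is /dj/, leaving /wt/ as coda.
Result: djuwt.dji.
The /w/ is in the coda of syllable 1 (/djuwt/).

1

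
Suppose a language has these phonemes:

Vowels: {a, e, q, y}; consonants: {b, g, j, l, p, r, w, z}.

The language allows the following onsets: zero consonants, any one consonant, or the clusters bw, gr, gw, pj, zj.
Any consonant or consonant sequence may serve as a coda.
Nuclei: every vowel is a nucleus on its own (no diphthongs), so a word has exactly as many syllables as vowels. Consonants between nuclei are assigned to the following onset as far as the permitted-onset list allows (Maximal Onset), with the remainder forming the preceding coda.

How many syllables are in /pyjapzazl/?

3

Vowels present: y, a, a; each is a nucleus, giving 3 syllables.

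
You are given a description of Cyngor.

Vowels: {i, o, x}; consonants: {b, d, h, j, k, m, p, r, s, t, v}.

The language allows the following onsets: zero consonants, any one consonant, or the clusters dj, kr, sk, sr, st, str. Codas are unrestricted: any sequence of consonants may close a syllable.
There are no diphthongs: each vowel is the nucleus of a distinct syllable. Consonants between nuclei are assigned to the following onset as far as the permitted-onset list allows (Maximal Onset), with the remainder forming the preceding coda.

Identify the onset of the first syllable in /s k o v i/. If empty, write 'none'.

sk

The vowels are o, i — 2 nuclei, so 2 syllables.
σ1/σ2 boundary: /v/ → onset of the next syllable (single consonants are always licit onsets).
Putting it together: sko.vi.
Syllable 1 is /sko/: onset /sk/, nucleus /o/, coda ∅.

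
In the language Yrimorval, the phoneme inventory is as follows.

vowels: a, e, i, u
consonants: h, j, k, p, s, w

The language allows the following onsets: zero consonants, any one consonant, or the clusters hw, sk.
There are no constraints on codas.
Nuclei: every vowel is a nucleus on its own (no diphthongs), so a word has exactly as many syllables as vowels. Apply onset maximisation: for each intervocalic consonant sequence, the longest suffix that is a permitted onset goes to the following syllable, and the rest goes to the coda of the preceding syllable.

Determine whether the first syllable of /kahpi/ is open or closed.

Vowels present: a, i; each is a nucleus, giving 2 syllables.
/a…i/ gap (V1→V2): cluster /hp/ — the longest permitted-onset suffix is /p/; onset = /p/, preceding coda = /h/.
Putting it together: kah.pi.
Syllable 1 is /kah/ with coda /h/, so it is closed.

closed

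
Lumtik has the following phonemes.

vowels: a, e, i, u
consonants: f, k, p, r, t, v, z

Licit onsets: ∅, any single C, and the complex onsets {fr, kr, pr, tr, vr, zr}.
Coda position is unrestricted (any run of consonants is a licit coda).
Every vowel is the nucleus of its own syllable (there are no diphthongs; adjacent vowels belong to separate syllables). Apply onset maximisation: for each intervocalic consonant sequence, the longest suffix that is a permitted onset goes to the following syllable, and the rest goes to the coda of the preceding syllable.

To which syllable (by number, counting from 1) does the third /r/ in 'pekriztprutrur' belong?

Vowels present: e, i, u, u; each is a nucleus, giving 4 syllables.
Between /e/ (V1) and /i/ (V2): /kr/ — entire cluster is a permitted onset → onset /kr/, coda ∅.
Between /i/ (V2) and /u/ (V3): cluster /ztpr/ — the longest permitted-onset suffix is /pr/; onset = /pr/, preceding coda = /zt/.
Between /u/ (V3) and /u/ (V4): cluster /tr/ — /tr/ is itself a permitted onset, so the whole cluster goes right; preceding coda = ∅.
So the parse is pe.krizt.pru.trur.
The third /r/ is in the onset of syllable 4 (/trur/).

4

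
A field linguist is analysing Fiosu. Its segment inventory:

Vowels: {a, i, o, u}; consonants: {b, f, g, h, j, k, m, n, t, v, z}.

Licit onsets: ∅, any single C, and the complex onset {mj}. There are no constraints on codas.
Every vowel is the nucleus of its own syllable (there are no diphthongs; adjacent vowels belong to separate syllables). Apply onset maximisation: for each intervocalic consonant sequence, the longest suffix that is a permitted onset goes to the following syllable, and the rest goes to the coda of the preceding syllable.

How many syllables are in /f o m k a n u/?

Nuclei (vowels): o, a, u → 3 syllables.

3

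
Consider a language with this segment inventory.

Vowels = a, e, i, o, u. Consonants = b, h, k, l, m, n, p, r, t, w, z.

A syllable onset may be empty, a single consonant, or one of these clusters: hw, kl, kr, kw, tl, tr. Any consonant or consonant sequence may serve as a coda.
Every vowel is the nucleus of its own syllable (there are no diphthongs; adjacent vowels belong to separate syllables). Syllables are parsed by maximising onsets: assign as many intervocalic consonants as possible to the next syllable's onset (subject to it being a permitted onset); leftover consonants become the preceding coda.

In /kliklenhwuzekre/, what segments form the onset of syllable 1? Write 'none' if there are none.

The vowels are i, e, u, e, e — 5 nuclei, so 5 syllables.
σ1/σ2 boundary: /kl/ — entire cluster is a permitted onset → onset /kl/, coda ∅.
σ2/σ3 boundary: /nhw/ splits as /n/ + /hw/ (/hw/ is the longest suffix that is a licit onset).
σ3/σ4 boundary: just /z/ — single C goes to the following onset.
σ4/σ5 boundary: /kr/ — entire cluster is a permitted onset → onset /kr/, coda ∅.
Result: kli.klen.hwu.ze.kre.
Syllable 1 is /kli/: onset /kl/, nucleus /i/, coda ∅.

kl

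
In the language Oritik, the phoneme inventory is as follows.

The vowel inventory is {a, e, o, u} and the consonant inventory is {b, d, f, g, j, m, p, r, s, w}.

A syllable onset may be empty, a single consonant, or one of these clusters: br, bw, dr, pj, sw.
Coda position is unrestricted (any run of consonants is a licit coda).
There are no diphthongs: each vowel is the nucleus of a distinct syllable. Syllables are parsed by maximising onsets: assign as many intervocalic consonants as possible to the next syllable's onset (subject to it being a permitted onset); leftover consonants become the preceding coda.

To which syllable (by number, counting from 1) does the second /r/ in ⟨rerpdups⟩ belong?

1

Nuclei (vowels): e, u → 2 syllables.
Between /e/ (V1) and /u/ (V2): /rpd/ splits as /rp/ + /d/ (/d/ is the longest suffix that is a licit onset).
Result: rerp.dups.
The second /r/ is in the coda of syllable 1 (/rerp/).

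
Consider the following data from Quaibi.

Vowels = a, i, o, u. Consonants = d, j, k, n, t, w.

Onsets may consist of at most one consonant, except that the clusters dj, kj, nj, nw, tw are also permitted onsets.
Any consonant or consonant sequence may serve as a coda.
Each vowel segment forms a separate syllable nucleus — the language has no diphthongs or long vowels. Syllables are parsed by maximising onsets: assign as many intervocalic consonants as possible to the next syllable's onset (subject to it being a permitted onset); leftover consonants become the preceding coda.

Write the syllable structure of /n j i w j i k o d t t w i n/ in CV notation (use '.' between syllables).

The vowels are i, i, o, i — 4 nuclei, so 4 syllables.
Between /i/ (V1) and /i/ (V2): /wj/ — longest licit onset from the right is /j/, leaving /w/ as coda.
Between /i/ (V2) and /o/ (V3): /k/ is a single consonant, so it becomes the next onset.
Between /o/ (V3) and /i/ (V4): /dttw/ — longest licit onset from the right is /tw/, leaving /dt/ as coda.
Result: njiw.ji.kodt.twin.
Mapping each syllable to C/V: /njiw/ → CCVC, /ji/ → CV, /kodt/ → CVCC, /twin/ → CCVC.

CCVC.CV.CVCC.CCVC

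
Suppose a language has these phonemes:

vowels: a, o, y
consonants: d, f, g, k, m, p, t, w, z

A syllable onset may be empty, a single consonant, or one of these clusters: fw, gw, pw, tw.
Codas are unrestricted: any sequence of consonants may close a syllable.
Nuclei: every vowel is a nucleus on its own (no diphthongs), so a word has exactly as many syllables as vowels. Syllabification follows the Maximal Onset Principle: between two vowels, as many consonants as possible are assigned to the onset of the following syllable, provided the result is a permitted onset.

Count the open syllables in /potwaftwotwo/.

The vowels are o, a, o, o — 4 nuclei, so 4 syllables.
V1 /o/ – V2 /a/: /tw/ is a licit onset in full, so it all attaches to the next syllable.
V2 /a/ – V3 /o/: /ftw/ — longest licit onset from the right is /tw/, leaving /f/ as coda.
V3 /o/ – V4 /o/: cluster /tw/ — /tw/ is itself a permitted onset, so the whole cluster goes right; preceding coda = ∅.
Result: po.twaf.two.two.
Classifying each syllable: /po/ (open), /twaf/ (closed), /two/ (open), /two/ (open).
Open syllables: 3.

3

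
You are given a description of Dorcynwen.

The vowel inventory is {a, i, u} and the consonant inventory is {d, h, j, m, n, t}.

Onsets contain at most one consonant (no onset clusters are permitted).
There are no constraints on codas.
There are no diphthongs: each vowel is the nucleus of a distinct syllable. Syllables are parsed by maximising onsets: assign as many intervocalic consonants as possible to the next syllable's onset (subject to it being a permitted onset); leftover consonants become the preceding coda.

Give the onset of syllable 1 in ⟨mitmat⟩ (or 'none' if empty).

Vowels present: i, a; each is a nucleus, giving 2 syllables.
σ1/σ2 boundary: cluster /tm/ — the longest permitted-onset suffix is /m/; onset = /m/, preceding coda = /t/.
So the parse is mit.mat.
Syllable 1 is /mit/: onset /m/, nucleus /i/, coda /t/.

m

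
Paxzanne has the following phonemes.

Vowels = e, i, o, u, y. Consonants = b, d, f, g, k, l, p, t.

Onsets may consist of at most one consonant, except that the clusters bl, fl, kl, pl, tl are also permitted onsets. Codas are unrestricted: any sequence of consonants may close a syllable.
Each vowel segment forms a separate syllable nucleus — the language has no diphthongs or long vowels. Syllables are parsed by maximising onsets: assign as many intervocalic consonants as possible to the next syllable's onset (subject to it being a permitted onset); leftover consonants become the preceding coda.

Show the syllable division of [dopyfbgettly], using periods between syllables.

Nuclei (vowels): o, y, e, y → 4 syllables.
V1 /o/ – V2 /y/: /p/ is a single consonant, so it becomes the next onset.
V2 /y/ – V3 /e/: /fbg/; trying suffixes from longest down, /g/ is the first permitted one, so coda /fb/ | onset /g/.
V3 /e/ – V4 /y/: /ttl/ splits as /t/ + /tl/ (/tl/ is the longest suffix that is a licit onset).

do.pyfb.get.tly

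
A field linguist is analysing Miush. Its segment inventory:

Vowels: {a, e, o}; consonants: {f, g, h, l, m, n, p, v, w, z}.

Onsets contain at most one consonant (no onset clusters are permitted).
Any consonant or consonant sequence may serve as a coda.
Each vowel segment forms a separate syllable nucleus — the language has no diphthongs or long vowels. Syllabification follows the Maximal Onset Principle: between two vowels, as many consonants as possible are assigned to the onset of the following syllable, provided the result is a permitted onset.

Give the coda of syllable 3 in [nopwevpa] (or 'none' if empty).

Vowels present: o, e, a; each is a nucleus, giving 3 syllables.
V1 /o/ – V2 /e/: /pw/; trying suffixes from longest down, /w/ is the first permitted one, so coda /p/ | onset /w/.
V2 /e/ – V3 /a/: cluster /vp/ — the longest permitted-onset suffix is /p/; onset = /p/, preceding coda = /v/.
Syllabification: nop.wev.pa.
Syllable 3 is /pa/: onset /p/, nucleus /a/, coda ∅.

none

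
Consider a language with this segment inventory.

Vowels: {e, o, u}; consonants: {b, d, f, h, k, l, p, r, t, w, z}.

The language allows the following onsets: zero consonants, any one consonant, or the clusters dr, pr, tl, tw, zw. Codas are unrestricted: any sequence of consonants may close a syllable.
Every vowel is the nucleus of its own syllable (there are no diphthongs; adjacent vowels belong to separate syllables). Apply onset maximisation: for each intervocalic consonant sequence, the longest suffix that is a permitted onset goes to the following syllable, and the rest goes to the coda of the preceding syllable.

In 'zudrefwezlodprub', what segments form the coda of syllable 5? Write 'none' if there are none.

b

Vowels present: u, e, e, o, u; each is a nucleus, giving 5 syllables.
/u…e/ gap (V1→V2): /dr/ is a licit onset in full, so it all attaches to the next syllable.
/e…e/ gap (V2→V3): cluster /fw/ — the longest permitted-onset suffix is /w/; onset = /w/, preceding coda = /f/.
/e…o/ gap (V3→V4): /zl/; trying suffixes from longest down, /l/ is the first permitted one, so coda /z/ | onset /l/.
/o…u/ gap (V4→V5): /dpr/; trying suffixes from longest down, /pr/ is the first permitted one, so coda /d/ | onset /pr/.
Result: zu.dref.wez.lod.prub.
Syllable 5 is /prub/: onset /pr/, nucleus /u/, coda /b/.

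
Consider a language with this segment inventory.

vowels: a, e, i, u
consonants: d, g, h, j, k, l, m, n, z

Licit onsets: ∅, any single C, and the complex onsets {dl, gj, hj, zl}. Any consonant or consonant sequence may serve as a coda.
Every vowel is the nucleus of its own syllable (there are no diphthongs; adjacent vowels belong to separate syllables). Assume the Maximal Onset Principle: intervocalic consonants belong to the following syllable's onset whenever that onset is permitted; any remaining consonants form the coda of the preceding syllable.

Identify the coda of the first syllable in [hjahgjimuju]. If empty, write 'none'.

h

Vowels present: a, i, u, u; each is a nucleus, giving 4 syllables.
V1 /a/ – V2 /i/: /hgj/ — longest licit onset from the right is /gj/, leaving /h/ as coda.
V2 /i/ – V3 /u/: /m/ → onset of the next syllable (single consonants are always licit onsets).
V3 /u/ – V4 /u/: /j/ is a single consonant, so it becomes the next onset.
So the parse is hjah.gji.mu.ju.
Syllable 1 is /hjah/: onset /hj/, nucleus /a/, coda /h/.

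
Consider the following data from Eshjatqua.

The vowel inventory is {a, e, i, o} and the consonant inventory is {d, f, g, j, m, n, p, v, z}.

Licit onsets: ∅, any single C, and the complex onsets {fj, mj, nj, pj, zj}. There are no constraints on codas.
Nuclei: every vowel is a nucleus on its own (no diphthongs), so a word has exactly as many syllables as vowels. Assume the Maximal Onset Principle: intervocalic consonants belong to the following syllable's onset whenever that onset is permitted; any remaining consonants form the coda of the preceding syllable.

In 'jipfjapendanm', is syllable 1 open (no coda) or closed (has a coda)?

closed

Nuclei (vowels): i, a, e, a → 4 syllables.
Between /i/ (V1) and /a/ (V2): /pfj/ — longest licit onset from the right is /fj/, leaving /p/ as coda.
Between /a/ (V2) and /e/ (V3): /p/ is a single consonant, so it becomes the next onset.
Between /e/ (V3) and /a/ (V4): /nd/ — longest licit onset from the right is /d/, leaving /n/ as coda.
Result: jip.fja.pen.danm.
Syllable 1 is /jip/ with coda /p/, so it is closed.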